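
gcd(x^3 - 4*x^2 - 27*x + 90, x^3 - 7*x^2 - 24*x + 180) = x^2 - x - 30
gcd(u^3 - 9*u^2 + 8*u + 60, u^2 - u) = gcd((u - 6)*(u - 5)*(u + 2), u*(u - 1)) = 1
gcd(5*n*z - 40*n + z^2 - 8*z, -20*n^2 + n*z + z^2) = 5*n + z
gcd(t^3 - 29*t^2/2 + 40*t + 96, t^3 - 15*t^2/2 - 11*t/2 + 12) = t^2 - 13*t/2 - 12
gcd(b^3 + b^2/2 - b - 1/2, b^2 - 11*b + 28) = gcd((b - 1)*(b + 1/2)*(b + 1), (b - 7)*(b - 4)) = 1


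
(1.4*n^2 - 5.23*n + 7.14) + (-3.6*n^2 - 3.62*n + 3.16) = -2.2*n^2 - 8.85*n + 10.3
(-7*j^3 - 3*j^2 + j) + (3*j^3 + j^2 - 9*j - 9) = -4*j^3 - 2*j^2 - 8*j - 9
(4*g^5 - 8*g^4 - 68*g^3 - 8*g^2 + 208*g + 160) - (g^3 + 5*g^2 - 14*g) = 4*g^5 - 8*g^4 - 69*g^3 - 13*g^2 + 222*g + 160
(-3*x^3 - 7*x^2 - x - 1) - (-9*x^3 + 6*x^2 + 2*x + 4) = 6*x^3 - 13*x^2 - 3*x - 5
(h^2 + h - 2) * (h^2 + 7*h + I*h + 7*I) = h^4 + 8*h^3 + I*h^3 + 5*h^2 + 8*I*h^2 - 14*h + 5*I*h - 14*I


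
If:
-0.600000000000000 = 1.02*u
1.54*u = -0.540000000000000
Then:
No Solution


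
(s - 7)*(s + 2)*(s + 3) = s^3 - 2*s^2 - 29*s - 42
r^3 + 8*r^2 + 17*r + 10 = (r + 1)*(r + 2)*(r + 5)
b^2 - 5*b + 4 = (b - 4)*(b - 1)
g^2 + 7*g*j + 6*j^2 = (g + j)*(g + 6*j)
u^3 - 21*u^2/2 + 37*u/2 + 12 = (u - 8)*(u - 3)*(u + 1/2)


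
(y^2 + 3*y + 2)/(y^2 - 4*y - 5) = (y + 2)/(y - 5)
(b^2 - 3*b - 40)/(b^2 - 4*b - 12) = (-b^2 + 3*b + 40)/(-b^2 + 4*b + 12)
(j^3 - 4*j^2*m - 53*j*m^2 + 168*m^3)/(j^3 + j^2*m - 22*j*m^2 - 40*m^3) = (j^3 - 4*j^2*m - 53*j*m^2 + 168*m^3)/(j^3 + j^2*m - 22*j*m^2 - 40*m^3)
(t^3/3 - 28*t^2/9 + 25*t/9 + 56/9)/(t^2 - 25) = (3*t^3 - 28*t^2 + 25*t + 56)/(9*(t^2 - 25))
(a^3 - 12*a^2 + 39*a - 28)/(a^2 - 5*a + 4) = a - 7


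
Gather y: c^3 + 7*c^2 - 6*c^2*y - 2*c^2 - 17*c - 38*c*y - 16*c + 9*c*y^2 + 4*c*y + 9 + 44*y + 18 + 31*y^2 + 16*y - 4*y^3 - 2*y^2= c^3 + 5*c^2 - 33*c - 4*y^3 + y^2*(9*c + 29) + y*(-6*c^2 - 34*c + 60) + 27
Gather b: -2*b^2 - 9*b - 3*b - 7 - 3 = -2*b^2 - 12*b - 10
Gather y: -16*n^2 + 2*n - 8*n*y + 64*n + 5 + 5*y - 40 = -16*n^2 + 66*n + y*(5 - 8*n) - 35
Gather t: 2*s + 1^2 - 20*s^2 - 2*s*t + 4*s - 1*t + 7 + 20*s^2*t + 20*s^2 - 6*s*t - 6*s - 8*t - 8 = t*(20*s^2 - 8*s - 9)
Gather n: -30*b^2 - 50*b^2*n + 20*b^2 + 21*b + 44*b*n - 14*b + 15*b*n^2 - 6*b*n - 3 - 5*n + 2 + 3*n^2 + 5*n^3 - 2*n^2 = -10*b^2 + 7*b + 5*n^3 + n^2*(15*b + 1) + n*(-50*b^2 + 38*b - 5) - 1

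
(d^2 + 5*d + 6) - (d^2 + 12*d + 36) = -7*d - 30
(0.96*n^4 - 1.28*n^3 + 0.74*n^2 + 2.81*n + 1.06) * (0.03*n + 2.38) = 0.0288*n^5 + 2.2464*n^4 - 3.0242*n^3 + 1.8455*n^2 + 6.7196*n + 2.5228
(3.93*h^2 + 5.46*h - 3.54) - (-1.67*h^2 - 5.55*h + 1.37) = 5.6*h^2 + 11.01*h - 4.91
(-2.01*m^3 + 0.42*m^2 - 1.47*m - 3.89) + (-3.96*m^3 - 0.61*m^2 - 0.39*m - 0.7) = -5.97*m^3 - 0.19*m^2 - 1.86*m - 4.59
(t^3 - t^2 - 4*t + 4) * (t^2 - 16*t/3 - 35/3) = t^5 - 19*t^4/3 - 31*t^3/3 + 37*t^2 + 76*t/3 - 140/3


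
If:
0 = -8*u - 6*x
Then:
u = -3*x/4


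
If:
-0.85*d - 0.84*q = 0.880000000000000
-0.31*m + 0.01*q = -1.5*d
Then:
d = -0.988235294117647*q - 1.03529411764706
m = -4.74952561669829*q - 5.00948766603416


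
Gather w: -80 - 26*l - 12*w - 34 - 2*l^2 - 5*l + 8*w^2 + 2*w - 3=-2*l^2 - 31*l + 8*w^2 - 10*w - 117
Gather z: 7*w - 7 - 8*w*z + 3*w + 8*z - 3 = 10*w + z*(8 - 8*w) - 10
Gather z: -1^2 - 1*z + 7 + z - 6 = 0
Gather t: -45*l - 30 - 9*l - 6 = -54*l - 36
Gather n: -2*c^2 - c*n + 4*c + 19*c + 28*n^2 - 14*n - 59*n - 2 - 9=-2*c^2 + 23*c + 28*n^2 + n*(-c - 73) - 11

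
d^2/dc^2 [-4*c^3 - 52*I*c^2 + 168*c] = -24*c - 104*I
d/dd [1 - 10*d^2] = -20*d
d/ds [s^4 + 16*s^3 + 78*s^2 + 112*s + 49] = 4*s^3 + 48*s^2 + 156*s + 112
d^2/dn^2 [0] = 0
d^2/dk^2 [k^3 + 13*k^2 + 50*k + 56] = 6*k + 26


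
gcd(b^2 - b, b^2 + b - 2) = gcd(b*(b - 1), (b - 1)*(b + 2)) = b - 1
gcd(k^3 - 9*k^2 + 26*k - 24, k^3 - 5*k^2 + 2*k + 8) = k^2 - 6*k + 8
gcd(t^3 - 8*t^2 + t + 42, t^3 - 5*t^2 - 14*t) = t^2 - 5*t - 14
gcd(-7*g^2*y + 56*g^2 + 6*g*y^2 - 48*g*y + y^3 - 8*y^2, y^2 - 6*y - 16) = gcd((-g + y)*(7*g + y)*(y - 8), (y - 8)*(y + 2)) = y - 8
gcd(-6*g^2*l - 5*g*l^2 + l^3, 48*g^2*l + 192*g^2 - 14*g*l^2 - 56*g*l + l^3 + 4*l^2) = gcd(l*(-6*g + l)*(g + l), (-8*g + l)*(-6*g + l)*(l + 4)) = 6*g - l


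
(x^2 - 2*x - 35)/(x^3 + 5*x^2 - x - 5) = (x - 7)/(x^2 - 1)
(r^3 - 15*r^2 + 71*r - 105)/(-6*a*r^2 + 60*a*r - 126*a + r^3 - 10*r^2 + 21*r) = (r - 5)/(-6*a + r)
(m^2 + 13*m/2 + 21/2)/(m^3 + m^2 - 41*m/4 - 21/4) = 2*(m + 3)/(2*m^2 - 5*m - 3)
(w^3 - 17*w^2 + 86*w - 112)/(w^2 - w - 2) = (w^2 - 15*w + 56)/(w + 1)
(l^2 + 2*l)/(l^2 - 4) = l/(l - 2)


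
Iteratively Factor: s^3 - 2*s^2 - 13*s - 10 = (s + 1)*(s^2 - 3*s - 10) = (s + 1)*(s + 2)*(s - 5)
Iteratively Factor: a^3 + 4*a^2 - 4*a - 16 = (a + 2)*(a^2 + 2*a - 8) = (a - 2)*(a + 2)*(a + 4)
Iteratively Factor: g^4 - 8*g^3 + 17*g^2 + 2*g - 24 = (g - 2)*(g^3 - 6*g^2 + 5*g + 12) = (g - 4)*(g - 2)*(g^2 - 2*g - 3) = (g - 4)*(g - 2)*(g + 1)*(g - 3)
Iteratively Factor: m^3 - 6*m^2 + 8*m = (m - 4)*(m^2 - 2*m) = (m - 4)*(m - 2)*(m)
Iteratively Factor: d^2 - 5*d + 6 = (d - 2)*(d - 3)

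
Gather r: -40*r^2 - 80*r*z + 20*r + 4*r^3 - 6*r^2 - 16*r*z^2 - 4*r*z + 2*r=4*r^3 - 46*r^2 + r*(-16*z^2 - 84*z + 22)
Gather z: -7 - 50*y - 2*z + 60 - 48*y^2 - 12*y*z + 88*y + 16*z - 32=-48*y^2 + 38*y + z*(14 - 12*y) + 21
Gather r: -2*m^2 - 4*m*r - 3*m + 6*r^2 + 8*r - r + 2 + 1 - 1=-2*m^2 - 3*m + 6*r^2 + r*(7 - 4*m) + 2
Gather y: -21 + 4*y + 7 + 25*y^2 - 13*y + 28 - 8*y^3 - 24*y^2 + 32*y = -8*y^3 + y^2 + 23*y + 14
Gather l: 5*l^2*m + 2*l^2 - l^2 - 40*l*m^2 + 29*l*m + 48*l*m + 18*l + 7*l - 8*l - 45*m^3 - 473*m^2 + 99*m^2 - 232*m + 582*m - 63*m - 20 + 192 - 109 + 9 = l^2*(5*m + 1) + l*(-40*m^2 + 77*m + 17) - 45*m^3 - 374*m^2 + 287*m + 72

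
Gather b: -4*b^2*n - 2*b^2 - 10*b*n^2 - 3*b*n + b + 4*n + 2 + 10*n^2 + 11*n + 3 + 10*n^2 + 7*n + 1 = b^2*(-4*n - 2) + b*(-10*n^2 - 3*n + 1) + 20*n^2 + 22*n + 6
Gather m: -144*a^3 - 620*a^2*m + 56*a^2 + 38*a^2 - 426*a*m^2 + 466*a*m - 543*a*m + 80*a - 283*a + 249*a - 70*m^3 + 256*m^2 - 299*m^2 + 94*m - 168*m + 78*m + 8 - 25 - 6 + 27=-144*a^3 + 94*a^2 + 46*a - 70*m^3 + m^2*(-426*a - 43) + m*(-620*a^2 - 77*a + 4) + 4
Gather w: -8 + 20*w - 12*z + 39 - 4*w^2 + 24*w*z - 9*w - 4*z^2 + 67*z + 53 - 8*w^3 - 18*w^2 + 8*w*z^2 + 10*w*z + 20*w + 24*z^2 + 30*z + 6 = -8*w^3 - 22*w^2 + w*(8*z^2 + 34*z + 31) + 20*z^2 + 85*z + 90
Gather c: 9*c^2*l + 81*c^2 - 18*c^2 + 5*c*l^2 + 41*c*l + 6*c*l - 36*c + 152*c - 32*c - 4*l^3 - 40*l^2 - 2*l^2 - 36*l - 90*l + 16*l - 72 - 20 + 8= c^2*(9*l + 63) + c*(5*l^2 + 47*l + 84) - 4*l^3 - 42*l^2 - 110*l - 84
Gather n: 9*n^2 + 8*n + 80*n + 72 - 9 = 9*n^2 + 88*n + 63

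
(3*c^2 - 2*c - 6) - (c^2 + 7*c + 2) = 2*c^2 - 9*c - 8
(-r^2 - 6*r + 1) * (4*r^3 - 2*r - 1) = -4*r^5 - 24*r^4 + 6*r^3 + 13*r^2 + 4*r - 1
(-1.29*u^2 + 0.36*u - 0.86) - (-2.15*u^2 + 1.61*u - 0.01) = 0.86*u^2 - 1.25*u - 0.85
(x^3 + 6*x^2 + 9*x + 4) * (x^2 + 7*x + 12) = x^5 + 13*x^4 + 63*x^3 + 139*x^2 + 136*x + 48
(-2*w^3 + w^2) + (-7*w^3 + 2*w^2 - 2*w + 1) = -9*w^3 + 3*w^2 - 2*w + 1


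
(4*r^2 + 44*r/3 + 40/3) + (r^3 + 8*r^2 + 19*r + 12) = r^3 + 12*r^2 + 101*r/3 + 76/3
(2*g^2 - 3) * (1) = 2*g^2 - 3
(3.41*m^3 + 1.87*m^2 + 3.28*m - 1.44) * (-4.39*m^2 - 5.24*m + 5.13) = -14.9699*m^5 - 26.0777*m^4 - 6.7047*m^3 - 1.2725*m^2 + 24.372*m - 7.3872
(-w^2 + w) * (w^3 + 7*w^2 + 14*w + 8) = -w^5 - 6*w^4 - 7*w^3 + 6*w^2 + 8*w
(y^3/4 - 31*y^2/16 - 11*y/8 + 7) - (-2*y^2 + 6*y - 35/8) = y^3/4 + y^2/16 - 59*y/8 + 91/8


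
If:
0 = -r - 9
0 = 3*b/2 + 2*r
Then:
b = 12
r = -9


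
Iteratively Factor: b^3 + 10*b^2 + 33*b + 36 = (b + 3)*(b^2 + 7*b + 12) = (b + 3)*(b + 4)*(b + 3)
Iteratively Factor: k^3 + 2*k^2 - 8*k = (k - 2)*(k^2 + 4*k) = k*(k - 2)*(k + 4)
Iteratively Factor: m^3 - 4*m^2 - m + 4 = (m - 1)*(m^2 - 3*m - 4) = (m - 1)*(m + 1)*(m - 4)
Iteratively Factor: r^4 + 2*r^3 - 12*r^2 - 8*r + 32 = (r - 2)*(r^3 + 4*r^2 - 4*r - 16) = (r - 2)*(r + 4)*(r^2 - 4) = (r - 2)^2*(r + 4)*(r + 2)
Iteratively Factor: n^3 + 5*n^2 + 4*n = (n + 4)*(n^2 + n) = (n + 1)*(n + 4)*(n)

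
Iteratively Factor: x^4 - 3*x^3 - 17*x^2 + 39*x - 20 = (x + 4)*(x^3 - 7*x^2 + 11*x - 5) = (x - 1)*(x + 4)*(x^2 - 6*x + 5) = (x - 1)^2*(x + 4)*(x - 5)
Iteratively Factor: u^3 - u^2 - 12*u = (u + 3)*(u^2 - 4*u) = (u - 4)*(u + 3)*(u)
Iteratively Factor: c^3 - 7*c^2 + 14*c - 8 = (c - 4)*(c^2 - 3*c + 2) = (c - 4)*(c - 2)*(c - 1)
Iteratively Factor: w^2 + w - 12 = (w + 4)*(w - 3)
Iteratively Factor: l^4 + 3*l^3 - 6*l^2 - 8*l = (l - 2)*(l^3 + 5*l^2 + 4*l) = l*(l - 2)*(l^2 + 5*l + 4) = l*(l - 2)*(l + 4)*(l + 1)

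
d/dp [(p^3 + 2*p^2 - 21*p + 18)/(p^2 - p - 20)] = (p^4 - 2*p^3 - 41*p^2 - 116*p + 438)/(p^4 - 2*p^3 - 39*p^2 + 40*p + 400)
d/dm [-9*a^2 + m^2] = 2*m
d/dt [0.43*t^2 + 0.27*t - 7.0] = 0.86*t + 0.27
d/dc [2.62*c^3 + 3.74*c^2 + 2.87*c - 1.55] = 7.86*c^2 + 7.48*c + 2.87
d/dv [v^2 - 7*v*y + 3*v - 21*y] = 2*v - 7*y + 3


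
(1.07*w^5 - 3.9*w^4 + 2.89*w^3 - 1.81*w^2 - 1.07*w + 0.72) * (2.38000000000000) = 2.5466*w^5 - 9.282*w^4 + 6.8782*w^3 - 4.3078*w^2 - 2.5466*w + 1.7136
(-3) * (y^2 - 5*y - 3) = -3*y^2 + 15*y + 9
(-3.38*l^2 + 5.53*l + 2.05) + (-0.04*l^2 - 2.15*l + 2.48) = -3.42*l^2 + 3.38*l + 4.53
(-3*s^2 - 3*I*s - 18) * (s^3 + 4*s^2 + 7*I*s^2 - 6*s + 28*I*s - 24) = -3*s^5 - 12*s^4 - 24*I*s^4 + 21*s^3 - 96*I*s^3 + 84*s^2 - 108*I*s^2 + 108*s - 432*I*s + 432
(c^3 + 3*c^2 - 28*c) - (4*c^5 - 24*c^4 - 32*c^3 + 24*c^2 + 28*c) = -4*c^5 + 24*c^4 + 33*c^3 - 21*c^2 - 56*c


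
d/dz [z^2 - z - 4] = 2*z - 1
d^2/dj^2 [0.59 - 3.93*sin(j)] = 3.93*sin(j)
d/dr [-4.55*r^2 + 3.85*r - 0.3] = 3.85 - 9.1*r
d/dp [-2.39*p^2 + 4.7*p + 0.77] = 4.7 - 4.78*p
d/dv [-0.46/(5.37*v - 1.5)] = 2.4702/(5.37*v - 1.5)^2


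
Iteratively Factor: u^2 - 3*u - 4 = (u + 1)*(u - 4)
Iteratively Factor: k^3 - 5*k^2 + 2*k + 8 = (k - 2)*(k^2 - 3*k - 4) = (k - 2)*(k + 1)*(k - 4)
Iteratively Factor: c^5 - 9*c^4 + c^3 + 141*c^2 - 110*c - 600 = (c + 2)*(c^4 - 11*c^3 + 23*c^2 + 95*c - 300) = (c - 5)*(c + 2)*(c^3 - 6*c^2 - 7*c + 60) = (c - 5)*(c - 4)*(c + 2)*(c^2 - 2*c - 15) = (c - 5)*(c - 4)*(c + 2)*(c + 3)*(c - 5)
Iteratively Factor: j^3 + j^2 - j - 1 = (j + 1)*(j^2 - 1) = (j - 1)*(j + 1)*(j + 1)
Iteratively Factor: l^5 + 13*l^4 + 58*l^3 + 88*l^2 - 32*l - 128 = (l + 4)*(l^4 + 9*l^3 + 22*l^2 - 32) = (l + 4)^2*(l^3 + 5*l^2 + 2*l - 8) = (l + 4)^3*(l^2 + l - 2) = (l - 1)*(l + 4)^3*(l + 2)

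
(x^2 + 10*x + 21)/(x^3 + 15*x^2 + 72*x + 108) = (x + 7)/(x^2 + 12*x + 36)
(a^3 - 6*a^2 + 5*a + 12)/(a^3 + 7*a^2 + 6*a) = (a^2 - 7*a + 12)/(a*(a + 6))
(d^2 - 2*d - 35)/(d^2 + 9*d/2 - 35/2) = 2*(d^2 - 2*d - 35)/(2*d^2 + 9*d - 35)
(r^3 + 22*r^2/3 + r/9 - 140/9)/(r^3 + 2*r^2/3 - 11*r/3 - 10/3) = (r^2 + 17*r/3 - 28/3)/(r^2 - r - 2)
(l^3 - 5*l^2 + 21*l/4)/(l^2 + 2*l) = (l^2 - 5*l + 21/4)/(l + 2)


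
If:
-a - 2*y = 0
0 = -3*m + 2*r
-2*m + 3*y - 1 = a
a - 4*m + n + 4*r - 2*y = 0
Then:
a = -2*y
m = 5*y/2 - 1/2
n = 1 - y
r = 15*y/4 - 3/4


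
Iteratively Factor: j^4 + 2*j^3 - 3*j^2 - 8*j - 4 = (j + 1)*(j^3 + j^2 - 4*j - 4) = (j + 1)*(j + 2)*(j^2 - j - 2) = (j + 1)^2*(j + 2)*(j - 2)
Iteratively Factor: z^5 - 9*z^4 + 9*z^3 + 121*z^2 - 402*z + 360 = (z - 3)*(z^4 - 6*z^3 - 9*z^2 + 94*z - 120) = (z - 3)*(z - 2)*(z^3 - 4*z^2 - 17*z + 60) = (z - 5)*(z - 3)*(z - 2)*(z^2 + z - 12) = (z - 5)*(z - 3)^2*(z - 2)*(z + 4)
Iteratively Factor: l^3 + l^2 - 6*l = (l)*(l^2 + l - 6) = l*(l - 2)*(l + 3)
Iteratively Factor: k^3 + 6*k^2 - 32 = (k + 4)*(k^2 + 2*k - 8) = (k + 4)^2*(k - 2)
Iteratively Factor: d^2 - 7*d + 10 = (d - 5)*(d - 2)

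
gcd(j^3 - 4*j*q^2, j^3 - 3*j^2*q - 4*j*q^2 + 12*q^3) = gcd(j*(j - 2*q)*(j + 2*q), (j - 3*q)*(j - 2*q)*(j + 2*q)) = -j^2 + 4*q^2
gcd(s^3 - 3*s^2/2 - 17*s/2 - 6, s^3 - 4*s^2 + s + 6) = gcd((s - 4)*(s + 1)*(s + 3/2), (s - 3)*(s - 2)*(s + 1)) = s + 1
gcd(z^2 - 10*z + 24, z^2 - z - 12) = z - 4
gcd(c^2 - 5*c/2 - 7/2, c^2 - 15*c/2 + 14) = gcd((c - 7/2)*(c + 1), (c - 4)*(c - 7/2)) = c - 7/2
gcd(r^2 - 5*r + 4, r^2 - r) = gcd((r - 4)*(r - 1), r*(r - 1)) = r - 1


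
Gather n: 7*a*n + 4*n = n*(7*a + 4)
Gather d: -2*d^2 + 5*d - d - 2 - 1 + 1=-2*d^2 + 4*d - 2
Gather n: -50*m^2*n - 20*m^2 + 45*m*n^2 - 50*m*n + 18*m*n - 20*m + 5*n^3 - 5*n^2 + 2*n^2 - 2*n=-20*m^2 - 20*m + 5*n^3 + n^2*(45*m - 3) + n*(-50*m^2 - 32*m - 2)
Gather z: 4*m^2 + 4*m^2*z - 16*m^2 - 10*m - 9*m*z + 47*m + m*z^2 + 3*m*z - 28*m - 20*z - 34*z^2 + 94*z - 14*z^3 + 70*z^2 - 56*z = -12*m^2 + 9*m - 14*z^3 + z^2*(m + 36) + z*(4*m^2 - 6*m + 18)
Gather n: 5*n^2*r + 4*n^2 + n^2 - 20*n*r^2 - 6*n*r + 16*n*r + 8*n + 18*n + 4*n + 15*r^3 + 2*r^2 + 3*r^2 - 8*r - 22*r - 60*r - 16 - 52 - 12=n^2*(5*r + 5) + n*(-20*r^2 + 10*r + 30) + 15*r^3 + 5*r^2 - 90*r - 80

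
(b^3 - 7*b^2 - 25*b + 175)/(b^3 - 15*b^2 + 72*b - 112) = (b^2 - 25)/(b^2 - 8*b + 16)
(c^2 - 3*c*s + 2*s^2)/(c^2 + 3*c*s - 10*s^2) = (c - s)/(c + 5*s)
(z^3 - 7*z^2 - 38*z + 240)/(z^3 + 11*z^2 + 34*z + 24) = (z^2 - 13*z + 40)/(z^2 + 5*z + 4)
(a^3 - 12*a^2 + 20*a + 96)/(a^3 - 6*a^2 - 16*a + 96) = (a^2 - 6*a - 16)/(a^2 - 16)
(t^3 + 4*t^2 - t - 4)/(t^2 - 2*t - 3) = (t^2 + 3*t - 4)/(t - 3)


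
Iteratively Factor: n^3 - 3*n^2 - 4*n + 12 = (n - 2)*(n^2 - n - 6) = (n - 3)*(n - 2)*(n + 2)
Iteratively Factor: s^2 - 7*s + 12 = (s - 3)*(s - 4)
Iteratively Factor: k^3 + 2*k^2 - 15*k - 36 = (k + 3)*(k^2 - k - 12) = (k - 4)*(k + 3)*(k + 3)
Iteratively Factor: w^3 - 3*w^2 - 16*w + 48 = (w - 4)*(w^2 + w - 12) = (w - 4)*(w - 3)*(w + 4)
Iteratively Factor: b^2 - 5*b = (b - 5)*(b)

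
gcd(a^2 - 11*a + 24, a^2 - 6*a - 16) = a - 8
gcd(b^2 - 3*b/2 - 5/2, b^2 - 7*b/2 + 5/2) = b - 5/2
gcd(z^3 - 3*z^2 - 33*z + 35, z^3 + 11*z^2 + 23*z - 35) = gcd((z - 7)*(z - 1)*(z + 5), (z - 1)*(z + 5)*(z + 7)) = z^2 + 4*z - 5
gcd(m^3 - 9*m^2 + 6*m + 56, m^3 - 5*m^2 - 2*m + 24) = m^2 - 2*m - 8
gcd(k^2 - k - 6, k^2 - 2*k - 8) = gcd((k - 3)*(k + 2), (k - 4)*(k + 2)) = k + 2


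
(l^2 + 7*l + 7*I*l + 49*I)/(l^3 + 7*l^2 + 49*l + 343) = 1/(l - 7*I)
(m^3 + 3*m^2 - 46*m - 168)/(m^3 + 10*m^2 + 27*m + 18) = (m^2 - 3*m - 28)/(m^2 + 4*m + 3)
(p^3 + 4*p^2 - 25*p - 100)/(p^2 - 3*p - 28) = (p^2 - 25)/(p - 7)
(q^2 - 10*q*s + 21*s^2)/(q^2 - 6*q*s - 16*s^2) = (-q^2 + 10*q*s - 21*s^2)/(-q^2 + 6*q*s + 16*s^2)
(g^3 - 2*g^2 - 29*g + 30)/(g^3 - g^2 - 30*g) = (g - 1)/g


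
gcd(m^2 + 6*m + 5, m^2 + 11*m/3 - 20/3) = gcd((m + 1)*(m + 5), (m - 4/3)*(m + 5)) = m + 5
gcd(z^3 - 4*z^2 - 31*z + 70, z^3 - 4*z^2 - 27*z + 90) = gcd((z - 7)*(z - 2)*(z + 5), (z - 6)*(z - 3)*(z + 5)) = z + 5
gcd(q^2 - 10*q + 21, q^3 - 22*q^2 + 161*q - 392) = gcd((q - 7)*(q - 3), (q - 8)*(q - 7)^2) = q - 7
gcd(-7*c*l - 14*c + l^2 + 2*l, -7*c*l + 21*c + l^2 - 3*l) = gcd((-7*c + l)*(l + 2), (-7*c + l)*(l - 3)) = 7*c - l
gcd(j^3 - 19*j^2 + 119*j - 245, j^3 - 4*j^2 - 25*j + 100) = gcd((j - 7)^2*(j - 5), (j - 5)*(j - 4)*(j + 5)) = j - 5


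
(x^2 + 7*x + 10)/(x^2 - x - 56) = (x^2 + 7*x + 10)/(x^2 - x - 56)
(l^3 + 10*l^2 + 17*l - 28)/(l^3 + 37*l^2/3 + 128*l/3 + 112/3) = 3*(l - 1)/(3*l + 4)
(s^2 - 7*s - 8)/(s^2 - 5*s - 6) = (s - 8)/(s - 6)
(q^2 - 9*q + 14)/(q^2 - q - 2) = (q - 7)/(q + 1)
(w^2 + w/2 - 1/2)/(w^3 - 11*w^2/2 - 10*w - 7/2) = (2*w - 1)/(2*w^2 - 13*w - 7)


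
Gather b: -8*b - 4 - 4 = -8*b - 8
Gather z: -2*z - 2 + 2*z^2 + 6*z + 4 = 2*z^2 + 4*z + 2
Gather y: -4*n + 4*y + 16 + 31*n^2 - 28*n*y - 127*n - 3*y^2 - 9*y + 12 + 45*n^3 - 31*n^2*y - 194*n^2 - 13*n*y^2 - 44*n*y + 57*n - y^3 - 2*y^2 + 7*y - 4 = 45*n^3 - 163*n^2 - 74*n - y^3 + y^2*(-13*n - 5) + y*(-31*n^2 - 72*n + 2) + 24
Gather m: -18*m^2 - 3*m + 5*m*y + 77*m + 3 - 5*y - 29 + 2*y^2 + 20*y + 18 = -18*m^2 + m*(5*y + 74) + 2*y^2 + 15*y - 8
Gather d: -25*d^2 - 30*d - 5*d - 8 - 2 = -25*d^2 - 35*d - 10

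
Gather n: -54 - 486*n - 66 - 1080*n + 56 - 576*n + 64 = -2142*n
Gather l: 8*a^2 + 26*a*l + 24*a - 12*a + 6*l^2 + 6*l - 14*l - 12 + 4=8*a^2 + 12*a + 6*l^2 + l*(26*a - 8) - 8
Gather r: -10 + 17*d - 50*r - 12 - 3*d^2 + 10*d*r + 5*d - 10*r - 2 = -3*d^2 + 22*d + r*(10*d - 60) - 24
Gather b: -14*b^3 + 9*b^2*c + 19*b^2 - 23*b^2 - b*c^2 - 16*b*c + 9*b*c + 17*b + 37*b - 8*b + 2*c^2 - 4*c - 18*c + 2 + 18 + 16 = -14*b^3 + b^2*(9*c - 4) + b*(-c^2 - 7*c + 46) + 2*c^2 - 22*c + 36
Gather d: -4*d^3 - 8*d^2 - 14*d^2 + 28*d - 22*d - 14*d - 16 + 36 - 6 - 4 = -4*d^3 - 22*d^2 - 8*d + 10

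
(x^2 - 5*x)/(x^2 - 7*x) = (x - 5)/(x - 7)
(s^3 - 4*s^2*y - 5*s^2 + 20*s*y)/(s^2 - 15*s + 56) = s*(s^2 - 4*s*y - 5*s + 20*y)/(s^2 - 15*s + 56)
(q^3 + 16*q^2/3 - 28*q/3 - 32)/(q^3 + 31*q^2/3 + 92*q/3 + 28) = (3*q - 8)/(3*q + 7)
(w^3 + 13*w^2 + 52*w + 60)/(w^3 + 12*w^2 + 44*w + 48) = (w + 5)/(w + 4)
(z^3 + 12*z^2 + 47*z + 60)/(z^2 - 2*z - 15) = (z^2 + 9*z + 20)/(z - 5)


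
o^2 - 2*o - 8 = (o - 4)*(o + 2)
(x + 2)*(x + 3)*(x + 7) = x^3 + 12*x^2 + 41*x + 42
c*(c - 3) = c^2 - 3*c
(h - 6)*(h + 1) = h^2 - 5*h - 6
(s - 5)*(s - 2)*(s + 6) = s^3 - s^2 - 32*s + 60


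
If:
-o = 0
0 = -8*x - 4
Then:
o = 0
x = -1/2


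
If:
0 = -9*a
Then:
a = 0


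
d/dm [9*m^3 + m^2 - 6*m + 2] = 27*m^2 + 2*m - 6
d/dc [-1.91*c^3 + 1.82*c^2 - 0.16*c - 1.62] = -5.73*c^2 + 3.64*c - 0.16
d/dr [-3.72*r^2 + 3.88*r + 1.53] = 3.88 - 7.44*r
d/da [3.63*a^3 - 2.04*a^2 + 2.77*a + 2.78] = 10.89*a^2 - 4.08*a + 2.77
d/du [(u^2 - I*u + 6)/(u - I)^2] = (-I*u - 13)/(u^3 - 3*I*u^2 - 3*u + I)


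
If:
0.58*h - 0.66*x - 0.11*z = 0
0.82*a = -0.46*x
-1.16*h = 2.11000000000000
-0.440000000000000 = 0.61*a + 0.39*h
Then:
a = 0.44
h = -1.82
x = -0.79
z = -4.87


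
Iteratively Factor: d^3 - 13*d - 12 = (d + 3)*(d^2 - 3*d - 4) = (d + 1)*(d + 3)*(d - 4)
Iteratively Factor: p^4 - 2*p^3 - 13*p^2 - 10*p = (p + 2)*(p^3 - 4*p^2 - 5*p) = p*(p + 2)*(p^2 - 4*p - 5) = p*(p + 1)*(p + 2)*(p - 5)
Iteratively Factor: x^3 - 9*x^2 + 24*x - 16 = (x - 4)*(x^2 - 5*x + 4) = (x - 4)*(x - 1)*(x - 4)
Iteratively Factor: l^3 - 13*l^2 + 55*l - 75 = (l - 3)*(l^2 - 10*l + 25) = (l - 5)*(l - 3)*(l - 5)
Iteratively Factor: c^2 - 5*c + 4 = (c - 4)*(c - 1)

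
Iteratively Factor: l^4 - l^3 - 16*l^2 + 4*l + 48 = (l + 3)*(l^3 - 4*l^2 - 4*l + 16) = (l - 2)*(l + 3)*(l^2 - 2*l - 8) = (l - 2)*(l + 2)*(l + 3)*(l - 4)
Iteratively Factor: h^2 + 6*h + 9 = (h + 3)*(h + 3)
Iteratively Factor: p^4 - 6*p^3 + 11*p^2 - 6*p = (p)*(p^3 - 6*p^2 + 11*p - 6) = p*(p - 1)*(p^2 - 5*p + 6) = p*(p - 3)*(p - 1)*(p - 2)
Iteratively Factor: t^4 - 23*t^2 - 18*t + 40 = (t - 5)*(t^3 + 5*t^2 + 2*t - 8) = (t - 5)*(t - 1)*(t^2 + 6*t + 8) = (t - 5)*(t - 1)*(t + 2)*(t + 4)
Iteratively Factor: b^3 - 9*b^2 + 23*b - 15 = (b - 3)*(b^2 - 6*b + 5) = (b - 3)*(b - 1)*(b - 5)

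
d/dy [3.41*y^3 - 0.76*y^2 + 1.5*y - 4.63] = 10.23*y^2 - 1.52*y + 1.5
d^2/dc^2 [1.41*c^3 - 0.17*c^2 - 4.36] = 8.46*c - 0.34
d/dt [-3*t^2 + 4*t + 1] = 4 - 6*t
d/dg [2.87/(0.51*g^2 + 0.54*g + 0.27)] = (-2.9274*g - 1.5498)/(0.51*g^2 + 0.54*g + 0.27)^2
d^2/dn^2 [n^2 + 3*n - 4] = 2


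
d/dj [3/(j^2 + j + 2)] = 3*(-2*j - 1)/(j^2 + j + 2)^2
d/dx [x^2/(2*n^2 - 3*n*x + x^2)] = x*(4*n^2 - 6*n*x + 2*x^2 + x*(3*n - 2*x))/(2*n^2 - 3*n*x + x^2)^2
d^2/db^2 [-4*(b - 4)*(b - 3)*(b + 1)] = 48 - 24*b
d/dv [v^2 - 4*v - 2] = 2*v - 4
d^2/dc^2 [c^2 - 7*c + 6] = 2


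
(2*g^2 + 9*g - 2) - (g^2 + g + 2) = g^2 + 8*g - 4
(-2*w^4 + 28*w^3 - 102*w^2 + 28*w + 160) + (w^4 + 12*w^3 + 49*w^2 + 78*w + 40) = -w^4 + 40*w^3 - 53*w^2 + 106*w + 200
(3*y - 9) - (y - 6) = 2*y - 3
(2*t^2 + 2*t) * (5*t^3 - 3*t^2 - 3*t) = 10*t^5 + 4*t^4 - 12*t^3 - 6*t^2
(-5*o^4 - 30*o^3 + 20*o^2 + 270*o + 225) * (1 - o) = 5*o^5 + 25*o^4 - 50*o^3 - 250*o^2 + 45*o + 225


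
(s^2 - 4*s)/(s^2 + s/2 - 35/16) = 16*s*(s - 4)/(16*s^2 + 8*s - 35)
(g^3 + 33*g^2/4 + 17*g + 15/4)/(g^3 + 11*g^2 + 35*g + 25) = (4*g^2 + 13*g + 3)/(4*(g^2 + 6*g + 5))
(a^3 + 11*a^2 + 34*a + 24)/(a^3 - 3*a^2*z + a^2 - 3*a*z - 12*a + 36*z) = (-a^2 - 7*a - 6)/(-a^2 + 3*a*z + 3*a - 9*z)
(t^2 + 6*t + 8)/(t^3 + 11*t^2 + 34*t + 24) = (t + 2)/(t^2 + 7*t + 6)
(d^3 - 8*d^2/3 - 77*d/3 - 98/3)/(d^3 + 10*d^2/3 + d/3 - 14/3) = (d - 7)/(d - 1)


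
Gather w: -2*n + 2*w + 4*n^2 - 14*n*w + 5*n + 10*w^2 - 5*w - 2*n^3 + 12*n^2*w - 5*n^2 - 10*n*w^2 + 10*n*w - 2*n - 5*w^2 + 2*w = -2*n^3 - n^2 + n + w^2*(5 - 10*n) + w*(12*n^2 - 4*n - 1)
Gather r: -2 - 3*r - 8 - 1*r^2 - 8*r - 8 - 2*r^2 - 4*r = -3*r^2 - 15*r - 18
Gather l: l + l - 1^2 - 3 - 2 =2*l - 6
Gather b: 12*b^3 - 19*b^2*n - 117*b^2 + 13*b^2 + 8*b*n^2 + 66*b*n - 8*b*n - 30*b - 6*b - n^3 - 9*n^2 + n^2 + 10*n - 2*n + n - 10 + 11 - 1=12*b^3 + b^2*(-19*n - 104) + b*(8*n^2 + 58*n - 36) - n^3 - 8*n^2 + 9*n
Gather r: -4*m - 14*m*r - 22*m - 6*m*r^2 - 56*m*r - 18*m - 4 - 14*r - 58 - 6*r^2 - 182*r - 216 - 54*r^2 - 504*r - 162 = -44*m + r^2*(-6*m - 60) + r*(-70*m - 700) - 440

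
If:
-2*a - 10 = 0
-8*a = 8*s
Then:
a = -5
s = 5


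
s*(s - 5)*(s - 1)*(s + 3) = s^4 - 3*s^3 - 13*s^2 + 15*s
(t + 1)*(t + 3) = t^2 + 4*t + 3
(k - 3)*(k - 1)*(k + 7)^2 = k^4 + 10*k^3 - 4*k^2 - 154*k + 147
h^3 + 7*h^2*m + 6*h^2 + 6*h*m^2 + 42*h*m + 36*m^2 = (h + 6)*(h + m)*(h + 6*m)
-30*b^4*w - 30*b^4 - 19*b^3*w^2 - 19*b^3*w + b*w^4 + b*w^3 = (-5*b + w)*(2*b + w)*(3*b + w)*(b*w + b)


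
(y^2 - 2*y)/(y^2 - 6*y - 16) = y*(2 - y)/(-y^2 + 6*y + 16)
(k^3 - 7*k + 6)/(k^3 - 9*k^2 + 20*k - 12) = (k + 3)/(k - 6)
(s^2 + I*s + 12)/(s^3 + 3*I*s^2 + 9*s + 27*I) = (s + 4*I)/(s^2 + 6*I*s - 9)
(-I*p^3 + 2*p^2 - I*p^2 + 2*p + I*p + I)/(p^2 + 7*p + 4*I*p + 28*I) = (-I*p^3 + p^2*(2 - I) + p*(2 + I) + I)/(p^2 + p*(7 + 4*I) + 28*I)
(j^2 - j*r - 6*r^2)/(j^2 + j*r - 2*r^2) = (-j + 3*r)/(-j + r)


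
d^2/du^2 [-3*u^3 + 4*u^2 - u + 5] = 8 - 18*u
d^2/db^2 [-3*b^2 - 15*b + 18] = -6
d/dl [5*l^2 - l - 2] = 10*l - 1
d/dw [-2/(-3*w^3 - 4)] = -18*w^2/(3*w^3 + 4)^2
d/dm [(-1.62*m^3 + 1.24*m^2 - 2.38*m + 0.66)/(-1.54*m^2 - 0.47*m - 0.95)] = (2.4948*m^4 + 1.5228*m^3 + 0.369*m^2 - 0.3232*m + 2.5712)/(2.3716*m^4 + 1.4476*m^3 + 3.1469*m^2 + 0.893*m + 0.9025)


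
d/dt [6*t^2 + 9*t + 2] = 12*t + 9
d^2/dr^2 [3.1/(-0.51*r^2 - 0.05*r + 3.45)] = (1.61262*r^2 + 0.1581*r - 3.1*(1.02*r + 0.05)*(2.04*r + 0.1) - 10.9089)/(0.51*r^2 + 0.05*r - 3.45)^3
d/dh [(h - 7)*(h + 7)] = 2*h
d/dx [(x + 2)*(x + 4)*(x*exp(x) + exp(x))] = (x^3 + 10*x^2 + 28*x + 22)*exp(x)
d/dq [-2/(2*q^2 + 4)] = 2*q/(q^2 + 2)^2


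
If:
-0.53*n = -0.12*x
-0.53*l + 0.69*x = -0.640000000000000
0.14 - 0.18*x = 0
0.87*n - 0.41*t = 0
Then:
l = 2.22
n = 0.18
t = 0.37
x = 0.78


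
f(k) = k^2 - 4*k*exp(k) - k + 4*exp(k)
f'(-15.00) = -31.00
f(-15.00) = 240.00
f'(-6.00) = -12.94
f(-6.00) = 42.07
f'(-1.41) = -2.44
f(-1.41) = 5.75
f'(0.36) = -2.34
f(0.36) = 3.44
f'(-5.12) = -11.12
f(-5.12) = 31.48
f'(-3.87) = -8.42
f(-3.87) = 19.25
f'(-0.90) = -1.34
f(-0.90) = 4.80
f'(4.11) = -994.74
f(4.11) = -745.40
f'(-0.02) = -0.96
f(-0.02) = 4.02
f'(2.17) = -72.68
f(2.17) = -38.45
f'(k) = -4*k*exp(k) + 2*k - 1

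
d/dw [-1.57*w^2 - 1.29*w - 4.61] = -3.14*w - 1.29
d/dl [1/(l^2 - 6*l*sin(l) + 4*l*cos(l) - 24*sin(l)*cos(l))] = 2*(2*l*sin(l) + 3*l*cos(l) - l + 3*sin(l) - 2*cos(l) + 12*cos(2*l))/((l - 6*sin(l))^2*(l + 4*cos(l))^2)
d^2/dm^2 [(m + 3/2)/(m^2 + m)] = (-m*(m + 1)*(6*m + 5) + (2*m + 1)^2*(2*m + 3))/(m^3*(m + 1)^3)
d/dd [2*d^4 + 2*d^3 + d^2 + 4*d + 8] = 8*d^3 + 6*d^2 + 2*d + 4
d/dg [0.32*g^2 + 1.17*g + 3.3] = 0.64*g + 1.17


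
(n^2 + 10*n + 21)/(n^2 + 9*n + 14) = (n + 3)/(n + 2)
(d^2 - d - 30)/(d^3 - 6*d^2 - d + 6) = (d + 5)/(d^2 - 1)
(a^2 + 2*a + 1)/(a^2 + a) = (a + 1)/a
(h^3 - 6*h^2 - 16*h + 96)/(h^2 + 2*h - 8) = (h^2 - 10*h + 24)/(h - 2)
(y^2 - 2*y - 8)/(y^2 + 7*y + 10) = (y - 4)/(y + 5)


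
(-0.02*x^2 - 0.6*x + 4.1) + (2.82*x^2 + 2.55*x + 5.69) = 2.8*x^2 + 1.95*x + 9.79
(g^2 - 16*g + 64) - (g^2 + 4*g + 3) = 61 - 20*g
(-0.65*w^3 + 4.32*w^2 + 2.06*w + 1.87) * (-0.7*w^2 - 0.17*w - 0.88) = 0.455*w^5 - 2.9135*w^4 - 1.6044*w^3 - 5.4608*w^2 - 2.1307*w - 1.6456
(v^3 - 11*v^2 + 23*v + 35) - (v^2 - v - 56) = v^3 - 12*v^2 + 24*v + 91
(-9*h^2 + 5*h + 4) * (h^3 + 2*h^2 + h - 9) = -9*h^5 - 13*h^4 + 5*h^3 + 94*h^2 - 41*h - 36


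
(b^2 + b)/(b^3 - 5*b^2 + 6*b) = (b + 1)/(b^2 - 5*b + 6)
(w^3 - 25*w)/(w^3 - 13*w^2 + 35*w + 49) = w*(w^2 - 25)/(w^3 - 13*w^2 + 35*w + 49)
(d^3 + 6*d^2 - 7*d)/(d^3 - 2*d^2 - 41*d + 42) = d*(d + 7)/(d^2 - d - 42)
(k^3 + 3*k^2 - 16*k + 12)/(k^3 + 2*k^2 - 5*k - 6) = (k^2 + 5*k - 6)/(k^2 + 4*k + 3)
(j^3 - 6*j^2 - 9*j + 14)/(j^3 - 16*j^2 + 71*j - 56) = (j + 2)/(j - 8)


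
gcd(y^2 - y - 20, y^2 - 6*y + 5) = y - 5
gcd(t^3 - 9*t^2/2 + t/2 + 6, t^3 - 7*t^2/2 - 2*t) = t - 4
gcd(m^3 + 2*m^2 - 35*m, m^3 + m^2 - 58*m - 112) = m + 7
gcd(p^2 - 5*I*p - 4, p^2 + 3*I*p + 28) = p - 4*I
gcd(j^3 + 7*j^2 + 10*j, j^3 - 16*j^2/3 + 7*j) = j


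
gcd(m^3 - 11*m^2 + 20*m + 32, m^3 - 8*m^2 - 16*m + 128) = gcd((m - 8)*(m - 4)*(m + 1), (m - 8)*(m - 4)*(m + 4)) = m^2 - 12*m + 32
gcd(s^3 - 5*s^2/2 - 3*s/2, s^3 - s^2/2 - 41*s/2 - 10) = s + 1/2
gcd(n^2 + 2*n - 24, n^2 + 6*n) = n + 6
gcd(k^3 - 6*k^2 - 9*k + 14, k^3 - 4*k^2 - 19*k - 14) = k^2 - 5*k - 14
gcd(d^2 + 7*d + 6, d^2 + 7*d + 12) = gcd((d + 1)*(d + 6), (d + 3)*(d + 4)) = 1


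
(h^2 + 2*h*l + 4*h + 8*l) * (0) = 0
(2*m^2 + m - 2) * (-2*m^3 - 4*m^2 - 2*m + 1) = -4*m^5 - 10*m^4 - 4*m^3 + 8*m^2 + 5*m - 2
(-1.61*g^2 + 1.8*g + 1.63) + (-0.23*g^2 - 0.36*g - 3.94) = -1.84*g^2 + 1.44*g - 2.31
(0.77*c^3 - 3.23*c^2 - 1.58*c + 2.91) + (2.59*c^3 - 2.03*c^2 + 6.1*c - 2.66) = 3.36*c^3 - 5.26*c^2 + 4.52*c + 0.25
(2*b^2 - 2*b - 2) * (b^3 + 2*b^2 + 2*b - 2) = 2*b^5 + 2*b^4 - 2*b^3 - 12*b^2 + 4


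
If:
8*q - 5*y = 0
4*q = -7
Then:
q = -7/4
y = -14/5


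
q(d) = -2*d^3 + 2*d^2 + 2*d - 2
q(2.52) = -16.27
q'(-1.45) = -16.42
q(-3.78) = 127.04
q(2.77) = -23.62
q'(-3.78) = -98.85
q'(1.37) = -3.78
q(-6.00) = 490.00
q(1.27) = -0.33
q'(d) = -6*d^2 + 4*d + 2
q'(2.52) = -26.02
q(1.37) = -0.65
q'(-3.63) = -91.58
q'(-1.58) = -19.30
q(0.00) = -2.00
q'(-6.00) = -238.00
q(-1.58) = 7.72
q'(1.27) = -2.60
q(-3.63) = 112.76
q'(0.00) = 2.00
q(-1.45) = 5.40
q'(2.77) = -32.96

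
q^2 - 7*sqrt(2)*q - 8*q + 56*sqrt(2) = (q - 8)*(q - 7*sqrt(2))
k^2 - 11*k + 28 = (k - 7)*(k - 4)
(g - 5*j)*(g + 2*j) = g^2 - 3*g*j - 10*j^2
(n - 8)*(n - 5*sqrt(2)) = n^2 - 8*n - 5*sqrt(2)*n + 40*sqrt(2)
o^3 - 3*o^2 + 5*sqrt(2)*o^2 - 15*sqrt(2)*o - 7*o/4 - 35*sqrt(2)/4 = (o - 7/2)*(o + 1/2)*(o + 5*sqrt(2))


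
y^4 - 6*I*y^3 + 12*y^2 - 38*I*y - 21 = (y - 7*I)*(y - I)^2*(y + 3*I)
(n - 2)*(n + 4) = n^2 + 2*n - 8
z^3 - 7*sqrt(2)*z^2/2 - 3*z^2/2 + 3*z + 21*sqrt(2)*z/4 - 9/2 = (z - 3/2)*(z - 3*sqrt(2))*(z - sqrt(2)/2)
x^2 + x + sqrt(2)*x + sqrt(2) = (x + 1)*(x + sqrt(2))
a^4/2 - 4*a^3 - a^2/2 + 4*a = a*(a/2 + 1/2)*(a - 8)*(a - 1)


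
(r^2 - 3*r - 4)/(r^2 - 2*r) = (r^2 - 3*r - 4)/(r*(r - 2))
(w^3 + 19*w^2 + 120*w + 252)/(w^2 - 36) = (w^2 + 13*w + 42)/(w - 6)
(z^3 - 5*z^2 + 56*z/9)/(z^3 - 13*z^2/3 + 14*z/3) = (z - 8/3)/(z - 2)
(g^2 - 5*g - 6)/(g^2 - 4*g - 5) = (g - 6)/(g - 5)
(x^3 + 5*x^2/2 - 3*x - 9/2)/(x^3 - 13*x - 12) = (x - 3/2)/(x - 4)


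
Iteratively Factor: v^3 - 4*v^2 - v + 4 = (v - 1)*(v^2 - 3*v - 4) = (v - 4)*(v - 1)*(v + 1)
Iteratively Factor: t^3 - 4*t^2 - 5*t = (t + 1)*(t^2 - 5*t) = (t - 5)*(t + 1)*(t)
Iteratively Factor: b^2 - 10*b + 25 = (b - 5)*(b - 5)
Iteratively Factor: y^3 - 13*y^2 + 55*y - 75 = (y - 3)*(y^2 - 10*y + 25) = (y - 5)*(y - 3)*(y - 5)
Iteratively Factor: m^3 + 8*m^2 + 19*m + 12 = (m + 1)*(m^2 + 7*m + 12) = (m + 1)*(m + 4)*(m + 3)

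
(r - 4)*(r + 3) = r^2 - r - 12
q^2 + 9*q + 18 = (q + 3)*(q + 6)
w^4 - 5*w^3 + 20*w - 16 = (w - 4)*(w - 2)*(w - 1)*(w + 2)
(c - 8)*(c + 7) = c^2 - c - 56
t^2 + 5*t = t*(t + 5)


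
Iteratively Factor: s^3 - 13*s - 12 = (s - 4)*(s^2 + 4*s + 3) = (s - 4)*(s + 1)*(s + 3)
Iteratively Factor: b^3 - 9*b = (b)*(b^2 - 9) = b*(b + 3)*(b - 3)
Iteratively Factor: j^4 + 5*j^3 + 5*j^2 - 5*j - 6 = (j - 1)*(j^3 + 6*j^2 + 11*j + 6) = (j - 1)*(j + 2)*(j^2 + 4*j + 3) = (j - 1)*(j + 2)*(j + 3)*(j + 1)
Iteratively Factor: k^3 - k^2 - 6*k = (k - 3)*(k^2 + 2*k) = (k - 3)*(k + 2)*(k)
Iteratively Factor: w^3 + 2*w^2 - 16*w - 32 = (w - 4)*(w^2 + 6*w + 8) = (w - 4)*(w + 4)*(w + 2)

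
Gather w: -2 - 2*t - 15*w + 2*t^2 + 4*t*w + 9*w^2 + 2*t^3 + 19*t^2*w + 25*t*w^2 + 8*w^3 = 2*t^3 + 2*t^2 - 2*t + 8*w^3 + w^2*(25*t + 9) + w*(19*t^2 + 4*t - 15) - 2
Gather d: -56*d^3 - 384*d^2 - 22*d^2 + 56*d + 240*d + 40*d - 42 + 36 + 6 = -56*d^3 - 406*d^2 + 336*d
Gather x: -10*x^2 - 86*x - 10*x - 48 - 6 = -10*x^2 - 96*x - 54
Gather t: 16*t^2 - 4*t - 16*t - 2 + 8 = 16*t^2 - 20*t + 6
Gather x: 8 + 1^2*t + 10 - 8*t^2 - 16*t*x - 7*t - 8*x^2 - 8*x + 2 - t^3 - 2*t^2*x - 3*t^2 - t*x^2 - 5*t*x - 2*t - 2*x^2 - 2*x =-t^3 - 11*t^2 - 8*t + x^2*(-t - 10) + x*(-2*t^2 - 21*t - 10) + 20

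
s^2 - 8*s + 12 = (s - 6)*(s - 2)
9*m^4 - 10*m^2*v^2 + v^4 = (-3*m + v)*(-m + v)*(m + v)*(3*m + v)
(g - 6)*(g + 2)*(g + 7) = g^3 + 3*g^2 - 40*g - 84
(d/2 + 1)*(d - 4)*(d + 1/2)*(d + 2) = d^4/2 + d^3/4 - 6*d^2 - 11*d - 4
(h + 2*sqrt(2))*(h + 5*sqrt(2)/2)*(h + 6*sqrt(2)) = h^3 + 21*sqrt(2)*h^2/2 + 64*h + 60*sqrt(2)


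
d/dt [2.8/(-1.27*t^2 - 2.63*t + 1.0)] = (7.112*t + 7.364)/(1.27*t^2 + 2.63*t - 1.0)^2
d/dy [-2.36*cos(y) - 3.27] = 2.36*sin(y)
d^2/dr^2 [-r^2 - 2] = -2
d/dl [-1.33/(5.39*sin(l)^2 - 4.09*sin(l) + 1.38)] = (14.3374*sin(l) - 5.4397)*cos(l)/(5.39*sin(l)^2 - 4.09*sin(l) + 1.38)^2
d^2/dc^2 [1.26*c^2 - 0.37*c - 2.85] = 2.52000000000000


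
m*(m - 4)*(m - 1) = m^3 - 5*m^2 + 4*m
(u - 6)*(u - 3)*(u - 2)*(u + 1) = u^4 - 10*u^3 + 25*u^2 - 36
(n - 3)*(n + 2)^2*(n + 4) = n^4 + 5*n^3 - 4*n^2 - 44*n - 48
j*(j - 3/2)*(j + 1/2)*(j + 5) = j^4 + 4*j^3 - 23*j^2/4 - 15*j/4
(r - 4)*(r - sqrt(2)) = r^2 - 4*r - sqrt(2)*r + 4*sqrt(2)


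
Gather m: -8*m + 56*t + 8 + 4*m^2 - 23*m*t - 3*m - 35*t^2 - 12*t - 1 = 4*m^2 + m*(-23*t - 11) - 35*t^2 + 44*t + 7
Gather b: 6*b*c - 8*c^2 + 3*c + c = 6*b*c - 8*c^2 + 4*c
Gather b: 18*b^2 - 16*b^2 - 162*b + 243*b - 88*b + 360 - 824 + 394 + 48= 2*b^2 - 7*b - 22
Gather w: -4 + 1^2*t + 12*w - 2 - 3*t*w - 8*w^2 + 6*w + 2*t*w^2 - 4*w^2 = t + w^2*(2*t - 12) + w*(18 - 3*t) - 6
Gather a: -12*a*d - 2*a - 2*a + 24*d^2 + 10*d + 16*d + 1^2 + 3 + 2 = a*(-12*d - 4) + 24*d^2 + 26*d + 6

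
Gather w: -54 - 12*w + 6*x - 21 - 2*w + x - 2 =-14*w + 7*x - 77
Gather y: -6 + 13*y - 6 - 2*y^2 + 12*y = -2*y^2 + 25*y - 12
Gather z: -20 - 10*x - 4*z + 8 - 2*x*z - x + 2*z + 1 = -11*x + z*(-2*x - 2) - 11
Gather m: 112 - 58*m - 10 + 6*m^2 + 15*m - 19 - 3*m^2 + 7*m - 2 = 3*m^2 - 36*m + 81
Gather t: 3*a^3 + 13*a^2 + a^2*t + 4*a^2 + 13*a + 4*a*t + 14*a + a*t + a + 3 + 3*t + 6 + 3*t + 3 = 3*a^3 + 17*a^2 + 28*a + t*(a^2 + 5*a + 6) + 12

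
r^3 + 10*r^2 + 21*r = r*(r + 3)*(r + 7)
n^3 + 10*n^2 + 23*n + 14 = (n + 1)*(n + 2)*(n + 7)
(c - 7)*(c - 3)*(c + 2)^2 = c^4 - 6*c^3 - 15*c^2 + 44*c + 84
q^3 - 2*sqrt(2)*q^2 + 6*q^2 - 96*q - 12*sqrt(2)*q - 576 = (q + 6)*(q - 8*sqrt(2))*(q + 6*sqrt(2))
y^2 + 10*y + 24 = (y + 4)*(y + 6)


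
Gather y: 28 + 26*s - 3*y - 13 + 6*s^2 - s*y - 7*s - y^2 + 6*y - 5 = 6*s^2 + 19*s - y^2 + y*(3 - s) + 10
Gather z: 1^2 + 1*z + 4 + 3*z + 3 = 4*z + 8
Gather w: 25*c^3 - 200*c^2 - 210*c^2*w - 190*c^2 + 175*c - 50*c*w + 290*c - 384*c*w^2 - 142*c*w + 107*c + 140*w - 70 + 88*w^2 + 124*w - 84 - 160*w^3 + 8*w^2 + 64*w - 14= 25*c^3 - 390*c^2 + 572*c - 160*w^3 + w^2*(96 - 384*c) + w*(-210*c^2 - 192*c + 328) - 168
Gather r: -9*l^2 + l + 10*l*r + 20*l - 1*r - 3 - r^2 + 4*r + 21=-9*l^2 + 21*l - r^2 + r*(10*l + 3) + 18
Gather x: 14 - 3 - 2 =9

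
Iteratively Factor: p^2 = (p)*(p)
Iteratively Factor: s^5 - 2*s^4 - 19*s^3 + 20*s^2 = (s - 1)*(s^4 - s^3 - 20*s^2) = s*(s - 1)*(s^3 - s^2 - 20*s) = s^2*(s - 1)*(s^2 - s - 20) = s^2*(s - 5)*(s - 1)*(s + 4)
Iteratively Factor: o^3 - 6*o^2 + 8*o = (o - 4)*(o^2 - 2*o) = (o - 4)*(o - 2)*(o)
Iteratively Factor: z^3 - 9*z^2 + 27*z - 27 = (z - 3)*(z^2 - 6*z + 9) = (z - 3)^2*(z - 3)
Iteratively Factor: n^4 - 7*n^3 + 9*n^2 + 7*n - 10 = (n - 2)*(n^3 - 5*n^2 - n + 5) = (n - 5)*(n - 2)*(n^2 - 1) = (n - 5)*(n - 2)*(n - 1)*(n + 1)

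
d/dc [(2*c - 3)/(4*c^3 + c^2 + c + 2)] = (8*c^3 + 2*c^2 + 2*c - (2*c - 3)*(12*c^2 + 2*c + 1) + 4)/(4*c^3 + c^2 + c + 2)^2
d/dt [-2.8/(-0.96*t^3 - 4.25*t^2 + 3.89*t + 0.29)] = (-8.064*t^2 - 23.8*t + 10.892)/(0.96*t^3 + 4.25*t^2 - 3.89*t - 0.29)^2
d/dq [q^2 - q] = 2*q - 1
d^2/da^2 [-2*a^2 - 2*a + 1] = -4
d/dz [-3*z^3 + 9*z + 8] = 9 - 9*z^2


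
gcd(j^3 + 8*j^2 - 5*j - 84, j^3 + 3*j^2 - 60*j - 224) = j^2 + 11*j + 28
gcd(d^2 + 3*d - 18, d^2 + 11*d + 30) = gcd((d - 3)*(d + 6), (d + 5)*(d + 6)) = d + 6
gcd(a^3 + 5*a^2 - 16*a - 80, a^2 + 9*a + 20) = a^2 + 9*a + 20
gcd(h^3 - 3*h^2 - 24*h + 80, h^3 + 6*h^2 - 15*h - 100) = h^2 + h - 20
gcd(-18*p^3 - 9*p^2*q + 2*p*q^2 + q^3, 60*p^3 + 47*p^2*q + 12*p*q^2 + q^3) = 3*p + q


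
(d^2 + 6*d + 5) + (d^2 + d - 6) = 2*d^2 + 7*d - 1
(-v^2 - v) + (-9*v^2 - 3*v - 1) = -10*v^2 - 4*v - 1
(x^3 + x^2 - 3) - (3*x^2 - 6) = x^3 - 2*x^2 + 3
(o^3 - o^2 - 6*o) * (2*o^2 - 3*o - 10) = 2*o^5 - 5*o^4 - 19*o^3 + 28*o^2 + 60*o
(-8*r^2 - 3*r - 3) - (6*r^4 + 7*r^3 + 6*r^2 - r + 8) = -6*r^4 - 7*r^3 - 14*r^2 - 2*r - 11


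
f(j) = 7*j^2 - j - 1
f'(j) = 14*j - 1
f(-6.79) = 328.52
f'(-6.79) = -96.06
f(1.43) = 11.88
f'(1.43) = 19.02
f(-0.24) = -0.36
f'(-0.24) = -4.36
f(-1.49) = 16.03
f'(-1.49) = -21.86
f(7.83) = 420.33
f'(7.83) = 108.62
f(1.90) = 22.37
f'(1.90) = 25.60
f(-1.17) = 9.75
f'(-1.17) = -17.38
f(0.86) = 3.32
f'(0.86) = 11.04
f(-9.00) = 575.00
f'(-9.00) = -127.00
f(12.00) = 995.00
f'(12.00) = 167.00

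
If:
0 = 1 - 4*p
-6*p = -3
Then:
No Solution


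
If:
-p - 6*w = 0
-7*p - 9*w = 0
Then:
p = 0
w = 0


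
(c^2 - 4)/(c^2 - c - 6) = (c - 2)/(c - 3)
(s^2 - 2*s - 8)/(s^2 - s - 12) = (s + 2)/(s + 3)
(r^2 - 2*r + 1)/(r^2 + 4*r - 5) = (r - 1)/(r + 5)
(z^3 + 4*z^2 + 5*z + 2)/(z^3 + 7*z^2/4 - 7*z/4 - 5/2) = 4*(z + 1)/(4*z - 5)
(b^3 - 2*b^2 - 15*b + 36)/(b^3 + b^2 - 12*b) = (b - 3)/b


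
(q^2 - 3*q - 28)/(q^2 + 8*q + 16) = (q - 7)/(q + 4)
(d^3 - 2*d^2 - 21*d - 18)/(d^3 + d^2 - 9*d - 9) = (d - 6)/(d - 3)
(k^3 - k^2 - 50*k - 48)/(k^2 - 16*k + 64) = (k^2 + 7*k + 6)/(k - 8)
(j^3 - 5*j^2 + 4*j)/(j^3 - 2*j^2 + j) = (j - 4)/(j - 1)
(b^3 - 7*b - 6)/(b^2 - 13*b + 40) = (b^3 - 7*b - 6)/(b^2 - 13*b + 40)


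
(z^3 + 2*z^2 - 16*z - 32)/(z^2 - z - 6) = (z^2 - 16)/(z - 3)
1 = 1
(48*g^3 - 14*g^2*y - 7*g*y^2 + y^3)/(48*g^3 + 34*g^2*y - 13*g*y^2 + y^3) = (-6*g^2 + g*y + y^2)/(-6*g^2 - 5*g*y + y^2)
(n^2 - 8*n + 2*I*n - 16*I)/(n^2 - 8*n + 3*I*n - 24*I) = (n + 2*I)/(n + 3*I)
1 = 1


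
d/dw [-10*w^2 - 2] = -20*w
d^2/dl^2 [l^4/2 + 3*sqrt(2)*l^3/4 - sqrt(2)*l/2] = 3*l*(4*l + 3*sqrt(2))/2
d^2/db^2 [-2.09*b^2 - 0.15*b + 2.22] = -4.18000000000000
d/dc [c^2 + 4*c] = 2*c + 4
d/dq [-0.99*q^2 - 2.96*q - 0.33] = -1.98*q - 2.96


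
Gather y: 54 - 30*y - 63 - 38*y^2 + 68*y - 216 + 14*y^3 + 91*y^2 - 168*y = 14*y^3 + 53*y^2 - 130*y - 225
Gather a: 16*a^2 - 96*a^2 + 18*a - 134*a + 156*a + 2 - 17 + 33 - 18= -80*a^2 + 40*a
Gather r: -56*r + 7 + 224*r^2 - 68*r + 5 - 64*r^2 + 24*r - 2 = 160*r^2 - 100*r + 10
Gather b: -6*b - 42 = -6*b - 42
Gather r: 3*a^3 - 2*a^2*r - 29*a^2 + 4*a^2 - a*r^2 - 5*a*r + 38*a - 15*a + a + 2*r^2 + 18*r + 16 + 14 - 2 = 3*a^3 - 25*a^2 + 24*a + r^2*(2 - a) + r*(-2*a^2 - 5*a + 18) + 28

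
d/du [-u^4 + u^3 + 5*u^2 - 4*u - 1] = -4*u^3 + 3*u^2 + 10*u - 4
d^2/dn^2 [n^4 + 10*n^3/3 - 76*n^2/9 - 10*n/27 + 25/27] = 12*n^2 + 20*n - 152/9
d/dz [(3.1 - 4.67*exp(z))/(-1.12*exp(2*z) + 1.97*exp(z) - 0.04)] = (-5.2304*exp(2*z) + 6.944*exp(z) - 5.9202)*exp(z)/(1.2544*exp(4*z) - 4.4128*exp(3*z) + 3.9705*exp(2*z) - 0.1576*exp(z) + 0.0016)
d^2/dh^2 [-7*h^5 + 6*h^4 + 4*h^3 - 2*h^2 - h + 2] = -140*h^3 + 72*h^2 + 24*h - 4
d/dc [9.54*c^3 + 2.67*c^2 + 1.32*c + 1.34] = 28.62*c^2 + 5.34*c + 1.32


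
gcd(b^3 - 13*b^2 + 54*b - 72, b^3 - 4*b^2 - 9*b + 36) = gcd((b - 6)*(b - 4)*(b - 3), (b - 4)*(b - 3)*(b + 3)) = b^2 - 7*b + 12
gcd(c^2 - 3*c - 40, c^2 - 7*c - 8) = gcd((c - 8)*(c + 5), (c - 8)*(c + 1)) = c - 8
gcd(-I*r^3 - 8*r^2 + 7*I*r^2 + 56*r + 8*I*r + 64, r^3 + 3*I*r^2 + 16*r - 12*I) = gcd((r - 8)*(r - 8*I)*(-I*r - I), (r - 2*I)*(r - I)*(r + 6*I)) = 1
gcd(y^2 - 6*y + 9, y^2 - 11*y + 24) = y - 3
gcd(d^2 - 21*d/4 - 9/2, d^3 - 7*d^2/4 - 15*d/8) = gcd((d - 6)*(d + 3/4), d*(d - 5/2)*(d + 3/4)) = d + 3/4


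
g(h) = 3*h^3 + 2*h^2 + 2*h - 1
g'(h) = 9*h^2 + 4*h + 2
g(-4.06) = -176.92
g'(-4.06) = 134.11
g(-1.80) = -15.62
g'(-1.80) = 23.96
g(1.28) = 11.13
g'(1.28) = 21.87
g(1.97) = 33.64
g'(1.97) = 44.81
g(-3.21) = -86.04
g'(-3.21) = 81.90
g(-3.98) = -166.41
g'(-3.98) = 128.64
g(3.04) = 107.85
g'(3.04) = 97.33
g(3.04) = 107.85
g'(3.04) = 97.33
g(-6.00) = -589.00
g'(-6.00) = 302.00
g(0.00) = -1.00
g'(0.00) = 2.00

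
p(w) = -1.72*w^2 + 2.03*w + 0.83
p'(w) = 2.03 - 3.44*w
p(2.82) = -7.12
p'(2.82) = -7.67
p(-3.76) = -31.12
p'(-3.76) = 14.96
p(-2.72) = -17.42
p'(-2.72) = 11.39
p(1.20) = 0.79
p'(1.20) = -2.10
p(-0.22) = 0.30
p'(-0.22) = 2.79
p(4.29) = -22.12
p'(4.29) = -12.73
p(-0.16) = 0.46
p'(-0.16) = 2.58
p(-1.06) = -3.25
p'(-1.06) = 5.68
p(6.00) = -48.91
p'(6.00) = -18.61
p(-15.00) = -416.62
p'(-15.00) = 53.63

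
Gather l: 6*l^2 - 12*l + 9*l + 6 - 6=6*l^2 - 3*l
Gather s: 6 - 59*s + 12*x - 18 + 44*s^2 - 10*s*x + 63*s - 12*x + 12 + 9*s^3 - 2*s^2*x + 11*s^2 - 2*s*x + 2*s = 9*s^3 + s^2*(55 - 2*x) + s*(6 - 12*x)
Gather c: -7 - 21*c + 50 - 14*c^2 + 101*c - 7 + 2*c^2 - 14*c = -12*c^2 + 66*c + 36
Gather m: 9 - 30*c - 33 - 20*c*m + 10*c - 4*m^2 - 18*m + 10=-20*c - 4*m^2 + m*(-20*c - 18) - 14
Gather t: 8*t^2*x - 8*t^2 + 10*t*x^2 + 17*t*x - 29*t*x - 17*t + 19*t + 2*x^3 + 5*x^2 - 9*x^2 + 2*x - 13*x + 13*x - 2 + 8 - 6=t^2*(8*x - 8) + t*(10*x^2 - 12*x + 2) + 2*x^3 - 4*x^2 + 2*x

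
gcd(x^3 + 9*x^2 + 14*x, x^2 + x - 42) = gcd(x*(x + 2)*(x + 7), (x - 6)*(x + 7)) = x + 7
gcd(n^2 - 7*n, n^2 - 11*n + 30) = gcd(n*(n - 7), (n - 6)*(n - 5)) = 1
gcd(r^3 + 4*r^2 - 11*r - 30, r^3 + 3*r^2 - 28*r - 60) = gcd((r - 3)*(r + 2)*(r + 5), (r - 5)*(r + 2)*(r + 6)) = r + 2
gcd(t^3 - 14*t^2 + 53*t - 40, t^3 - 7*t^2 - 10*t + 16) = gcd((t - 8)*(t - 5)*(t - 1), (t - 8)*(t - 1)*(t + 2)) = t^2 - 9*t + 8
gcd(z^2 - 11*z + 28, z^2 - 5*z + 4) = z - 4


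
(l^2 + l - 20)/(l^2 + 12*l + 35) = (l - 4)/(l + 7)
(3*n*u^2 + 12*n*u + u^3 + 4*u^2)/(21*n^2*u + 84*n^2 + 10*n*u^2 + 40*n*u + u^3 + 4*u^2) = u/(7*n + u)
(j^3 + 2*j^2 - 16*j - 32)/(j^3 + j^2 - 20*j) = (j^2 + 6*j + 8)/(j*(j + 5))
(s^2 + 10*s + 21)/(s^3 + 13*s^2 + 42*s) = (s + 3)/(s*(s + 6))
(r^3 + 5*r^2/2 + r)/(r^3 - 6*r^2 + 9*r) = (r^2 + 5*r/2 + 1)/(r^2 - 6*r + 9)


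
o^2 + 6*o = o*(o + 6)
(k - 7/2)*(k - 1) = k^2 - 9*k/2 + 7/2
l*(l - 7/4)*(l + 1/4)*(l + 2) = l^4 + l^3/2 - 55*l^2/16 - 7*l/8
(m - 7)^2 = m^2 - 14*m + 49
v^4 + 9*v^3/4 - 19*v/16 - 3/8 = (v - 3/4)*(v + 1/2)^2*(v + 2)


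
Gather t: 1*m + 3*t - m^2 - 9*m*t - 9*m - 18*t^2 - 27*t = -m^2 - 8*m - 18*t^2 + t*(-9*m - 24)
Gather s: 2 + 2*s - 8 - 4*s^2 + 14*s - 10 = -4*s^2 + 16*s - 16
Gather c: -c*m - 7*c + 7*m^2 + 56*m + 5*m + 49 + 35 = c*(-m - 7) + 7*m^2 + 61*m + 84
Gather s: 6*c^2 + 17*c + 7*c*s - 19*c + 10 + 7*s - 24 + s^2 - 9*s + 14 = 6*c^2 - 2*c + s^2 + s*(7*c - 2)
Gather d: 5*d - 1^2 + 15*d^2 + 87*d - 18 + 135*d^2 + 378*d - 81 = 150*d^2 + 470*d - 100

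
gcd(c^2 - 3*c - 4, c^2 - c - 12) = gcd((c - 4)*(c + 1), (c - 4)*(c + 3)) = c - 4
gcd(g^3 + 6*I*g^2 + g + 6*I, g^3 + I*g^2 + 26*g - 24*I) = g^2 + 5*I*g + 6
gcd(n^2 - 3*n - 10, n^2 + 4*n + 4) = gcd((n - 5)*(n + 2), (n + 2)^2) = n + 2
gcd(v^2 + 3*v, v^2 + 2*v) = v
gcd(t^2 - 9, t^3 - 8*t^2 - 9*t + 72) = t^2 - 9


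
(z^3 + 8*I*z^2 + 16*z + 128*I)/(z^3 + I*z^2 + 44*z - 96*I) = (z + 4*I)/(z - 3*I)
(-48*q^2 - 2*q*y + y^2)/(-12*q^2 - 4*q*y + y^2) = (48*q^2 + 2*q*y - y^2)/(12*q^2 + 4*q*y - y^2)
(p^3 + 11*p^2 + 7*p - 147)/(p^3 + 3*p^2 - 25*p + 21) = (p + 7)/(p - 1)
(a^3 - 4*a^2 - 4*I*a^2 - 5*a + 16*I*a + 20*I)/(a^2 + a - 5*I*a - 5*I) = (a^2 - a*(5 + 4*I) + 20*I)/(a - 5*I)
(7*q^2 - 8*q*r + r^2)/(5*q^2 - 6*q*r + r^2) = (7*q - r)/(5*q - r)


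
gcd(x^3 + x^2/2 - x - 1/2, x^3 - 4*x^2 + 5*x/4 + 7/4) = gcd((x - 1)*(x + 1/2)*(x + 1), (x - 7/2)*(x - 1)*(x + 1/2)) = x^2 - x/2 - 1/2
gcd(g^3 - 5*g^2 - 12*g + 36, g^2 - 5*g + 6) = g - 2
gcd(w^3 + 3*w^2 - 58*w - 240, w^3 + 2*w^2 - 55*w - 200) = w^2 - 3*w - 40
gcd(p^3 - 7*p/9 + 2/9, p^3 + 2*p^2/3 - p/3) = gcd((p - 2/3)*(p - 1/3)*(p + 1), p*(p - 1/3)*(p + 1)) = p^2 + 2*p/3 - 1/3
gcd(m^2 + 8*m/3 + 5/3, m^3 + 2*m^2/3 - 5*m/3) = m + 5/3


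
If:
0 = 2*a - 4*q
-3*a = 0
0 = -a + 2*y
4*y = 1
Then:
No Solution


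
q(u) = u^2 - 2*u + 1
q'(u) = 2*u - 2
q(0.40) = 0.36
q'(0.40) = -1.20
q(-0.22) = 1.49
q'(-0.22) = -2.44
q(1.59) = 0.35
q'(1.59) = 1.18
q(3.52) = 6.35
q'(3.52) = 5.04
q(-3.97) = 24.70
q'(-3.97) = -9.94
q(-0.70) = 2.89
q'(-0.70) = -3.40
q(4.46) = 11.97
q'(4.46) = 6.92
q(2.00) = 1.00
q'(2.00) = 2.00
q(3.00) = 4.00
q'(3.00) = 4.00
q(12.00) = 121.00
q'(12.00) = 22.00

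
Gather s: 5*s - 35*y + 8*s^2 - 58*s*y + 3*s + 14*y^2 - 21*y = 8*s^2 + s*(8 - 58*y) + 14*y^2 - 56*y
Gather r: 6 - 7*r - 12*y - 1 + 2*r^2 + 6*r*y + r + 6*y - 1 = 2*r^2 + r*(6*y - 6) - 6*y + 4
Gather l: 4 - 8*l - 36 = -8*l - 32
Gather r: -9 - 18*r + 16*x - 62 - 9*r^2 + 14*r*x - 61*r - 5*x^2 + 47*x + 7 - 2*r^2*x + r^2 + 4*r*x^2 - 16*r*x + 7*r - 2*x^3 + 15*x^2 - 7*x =r^2*(-2*x - 8) + r*(4*x^2 - 2*x - 72) - 2*x^3 + 10*x^2 + 56*x - 64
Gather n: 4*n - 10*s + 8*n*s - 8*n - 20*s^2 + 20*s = n*(8*s - 4) - 20*s^2 + 10*s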